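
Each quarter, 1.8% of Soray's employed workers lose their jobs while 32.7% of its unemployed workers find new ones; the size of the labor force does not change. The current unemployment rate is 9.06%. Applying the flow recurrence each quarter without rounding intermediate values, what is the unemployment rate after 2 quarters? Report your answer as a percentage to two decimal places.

Unemployment rate after two quarters ≈ 6.87%.

With a fixed labor force, u_{t+1} = u_t + s·(1−u_t) − f·u_t = u_t·(1−s−f) + s.
Here 1−s−f = 0.655 and s = 0.018.
u_1 = 0.090600 × 0.655 + 0.018 = 0.077343.
u_2 = 0.077343 × 0.655 + 0.018 = 0.068660.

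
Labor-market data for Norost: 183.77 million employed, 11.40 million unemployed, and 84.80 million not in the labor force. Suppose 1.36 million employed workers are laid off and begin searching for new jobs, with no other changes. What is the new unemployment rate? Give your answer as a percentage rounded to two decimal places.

Initially, labor force = 183.77 + 11.40 = 195.17 million, so u = 11.40/195.17 = 5.84%.
After the change, employed falls and unemployed rises by 1.36; labor force unchanged → E = 182.41, U = 12.76, labor force = 195.17 million.
New unemployment rate = 12.76 / 195.17 = 6.54%.

New unemployment rate ≈ 6.54%.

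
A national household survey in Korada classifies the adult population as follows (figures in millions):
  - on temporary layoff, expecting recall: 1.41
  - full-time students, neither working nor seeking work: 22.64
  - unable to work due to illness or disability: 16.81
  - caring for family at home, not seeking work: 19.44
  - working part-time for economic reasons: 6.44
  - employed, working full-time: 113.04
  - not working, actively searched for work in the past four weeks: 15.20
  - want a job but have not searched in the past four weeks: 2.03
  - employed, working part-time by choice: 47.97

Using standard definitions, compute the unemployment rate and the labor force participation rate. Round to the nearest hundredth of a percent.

Unemployment rate ≈ 9.02%; labor force participation rate ≈ 75.13%.

Employed = 6.44 + 113.04 + 47.97 = 167.45 million (anyone who worked, including part-time for economic reasons, counts as employed).
Unemployed = 1.41 + 15.20 = 16.61 million (jobless and actively searching, or on temporary layoff).
Labor force = 167.45 + 16.61 = 184.06 million.
Not in labor force = 22.64 + 16.81 + 19.44 + 2.03 = 60.92 million (those not working and not actively searching are outside the labor force — including those who want a job but have given up searching).
Civilian working-age population = 184.06 + 60.92 = 244.98 million.
Unemployment rate = 16.61 / 184.06 = 9.02%.
Labor force participation rate = 184.06 / 244.98 = 75.13%.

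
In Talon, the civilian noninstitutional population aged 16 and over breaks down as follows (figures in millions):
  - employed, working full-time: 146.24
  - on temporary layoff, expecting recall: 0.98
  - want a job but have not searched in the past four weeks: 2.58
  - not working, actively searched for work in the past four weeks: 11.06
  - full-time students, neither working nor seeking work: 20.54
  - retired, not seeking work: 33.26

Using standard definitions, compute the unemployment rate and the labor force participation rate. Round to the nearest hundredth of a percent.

Employed = 146.24 million.
Unemployed = 0.98 + 11.06 = 12.04 million (jobless and actively searching, or on temporary layoff).
Labor force = 146.24 + 12.04 = 158.28 million.
Not in labor force = 2.58 + 20.54 + 33.26 = 56.38 million (those not working and not actively searching are outside the labor force — including those who want a job but have given up searching).
Civilian working-age population = 158.28 + 56.38 = 214.66 million.
Unemployment rate = 12.04 / 158.28 = 7.61%.
Labor force participation rate = 158.28 / 214.66 = 73.74%.

Unemployment rate ≈ 7.61%; labor force participation rate ≈ 73.74%.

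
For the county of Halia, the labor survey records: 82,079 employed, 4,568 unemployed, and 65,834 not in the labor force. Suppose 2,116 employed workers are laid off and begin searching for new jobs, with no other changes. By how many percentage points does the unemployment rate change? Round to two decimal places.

Initially, labor force = 82,079 + 4,568 = 86,647, so u = 4,568/86,647 = 5.27%.
After the change, employed falls and unemployed rises by 2,116; labor force unchanged → E = 79,963, U = 6,684, labor force = 86,647.
New unemployment rate = 6,684 / 86,647 = 7.71%.
Change = 7.71% − 5.27% = +2.44 percentage points.

The unemployment rate changes by +2.44 percentage points.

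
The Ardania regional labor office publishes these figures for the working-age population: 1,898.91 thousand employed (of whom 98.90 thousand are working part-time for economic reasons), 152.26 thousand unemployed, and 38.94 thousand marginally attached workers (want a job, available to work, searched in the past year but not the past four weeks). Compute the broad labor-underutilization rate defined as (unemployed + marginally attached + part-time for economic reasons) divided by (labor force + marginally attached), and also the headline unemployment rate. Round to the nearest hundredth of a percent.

Broad underutilization rate ≈ 13.88%; headline unemployment rate ≈ 7.42%.

Labor force = 1,898.91 + 152.26 = 2,051.17 thousand.
Numerator = 152.26 + 38.94 + 98.90 = 290.10 thousand.
Denominator = 2,051.17 + 38.94 = 2,090.11 thousand.
Broad rate = 290.10 / 2,090.11 = 13.88%.
Headline unemployment rate = 152.26 / 2,051.17 = 7.42%.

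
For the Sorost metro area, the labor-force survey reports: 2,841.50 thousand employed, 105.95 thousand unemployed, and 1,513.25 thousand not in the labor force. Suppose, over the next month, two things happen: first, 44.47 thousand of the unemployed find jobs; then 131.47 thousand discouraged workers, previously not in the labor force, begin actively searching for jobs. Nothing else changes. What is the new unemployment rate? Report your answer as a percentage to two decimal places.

New unemployment rate ≈ 6.27%.

Initially, labor force = 2,841.50 + 105.95 = 2,947.45 thousand, so u = 105.95/2,947.45 = 3.59%.
After the first change, unemployed falls and employed rises by 44.47; labor force unchanged → E = 2,885.97, U = 61.48, labor force = 2,947.45 thousand.
After the second change, unemployed and labor force both rise by 131.47 → E = 2,885.97, U = 192.95, labor force = 3,078.92 thousand.
New unemployment rate = 192.95 / 3,078.92 = 6.27%.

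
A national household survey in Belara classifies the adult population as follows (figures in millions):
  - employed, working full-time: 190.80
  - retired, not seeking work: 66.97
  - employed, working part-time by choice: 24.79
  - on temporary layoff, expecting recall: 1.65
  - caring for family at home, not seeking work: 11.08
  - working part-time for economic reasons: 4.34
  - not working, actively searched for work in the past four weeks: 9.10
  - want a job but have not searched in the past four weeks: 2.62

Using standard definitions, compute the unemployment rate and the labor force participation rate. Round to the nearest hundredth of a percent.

Unemployment rate ≈ 4.66%; labor force participation rate ≈ 74.09%.

Employed = 190.80 + 24.79 + 4.34 = 219.93 million (anyone who worked, including part-time for economic reasons, counts as employed).
Unemployed = 1.65 + 9.10 = 10.75 million (jobless and actively searching, or on temporary layoff).
Labor force = 219.93 + 10.75 = 230.68 million.
Not in labor force = 66.97 + 11.08 + 2.62 = 80.67 million (those not working and not actively searching are outside the labor force — including those who want a job but have given up searching).
Civilian working-age population = 230.68 + 80.67 = 311.35 million.
Unemployment rate = 10.75 / 230.68 = 4.66%.
Labor force participation rate = 230.68 / 311.35 = 74.09%.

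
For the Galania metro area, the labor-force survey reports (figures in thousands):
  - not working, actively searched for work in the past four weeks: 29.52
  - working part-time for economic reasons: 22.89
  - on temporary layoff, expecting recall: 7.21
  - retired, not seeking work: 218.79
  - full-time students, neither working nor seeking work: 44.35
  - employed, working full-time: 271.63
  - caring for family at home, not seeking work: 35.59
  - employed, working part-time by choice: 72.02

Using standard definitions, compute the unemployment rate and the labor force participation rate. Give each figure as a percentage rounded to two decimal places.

Unemployment rate ≈ 9.11%; labor force participation rate ≈ 57.45%.

Employed = 22.89 + 271.63 + 72.02 = 366.54 thousand (anyone who worked, including part-time for economic reasons, counts as employed).
Unemployed = 29.52 + 7.21 = 36.73 thousand (jobless and actively searching, or on temporary layoff).
Labor force = 366.54 + 36.73 = 403.27 thousand.
Not in labor force = 218.79 + 44.35 + 35.59 = 298.73 thousand (those not working and not actively searching are outside the labor force).
Civilian working-age population = 403.27 + 298.73 = 702.00 thousand.
Unemployment rate = 36.73 / 403.27 = 9.11%.
Labor force participation rate = 403.27 / 702.00 = 57.45%.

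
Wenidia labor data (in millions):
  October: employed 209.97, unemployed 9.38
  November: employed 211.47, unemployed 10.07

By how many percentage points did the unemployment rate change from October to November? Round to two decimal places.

The unemployment rate changed by +0.27 percentage points.

October: labor force = 209.97 + 9.38 = 219.35; u = 9.38/219.35 = 4.28%.
November: labor force = 211.47 + 10.07 = 221.54; u = 10.07/221.54 = 4.55%.
Change = 4.55% − 4.28% = +0.27 pp.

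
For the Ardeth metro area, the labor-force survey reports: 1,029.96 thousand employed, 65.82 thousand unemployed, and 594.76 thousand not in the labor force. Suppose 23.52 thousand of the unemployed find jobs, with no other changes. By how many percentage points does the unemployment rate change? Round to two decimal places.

Initially, labor force = 1,029.96 + 65.82 = 1,095.78 thousand, so u = 65.82/1,095.78 = 6.01%.
After the change, unemployed falls and employed rises by 23.52; labor force unchanged → E = 1,053.48, U = 42.30, labor force = 1,095.78 thousand.
New unemployment rate = 42.30 / 1,095.78 = 3.86%.
Change = 3.86% − 6.01% = −2.15 percentage points.

The unemployment rate changes by −2.15 percentage points.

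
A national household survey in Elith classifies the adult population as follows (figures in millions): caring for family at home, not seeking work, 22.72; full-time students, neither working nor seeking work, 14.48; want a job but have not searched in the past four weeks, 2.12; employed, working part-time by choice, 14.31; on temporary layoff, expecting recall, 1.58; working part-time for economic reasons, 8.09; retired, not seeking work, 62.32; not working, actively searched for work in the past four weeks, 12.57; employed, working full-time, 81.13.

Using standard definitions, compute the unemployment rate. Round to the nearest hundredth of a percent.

Unemployment rate ≈ 12.02%.

Employed = 14.31 + 8.09 + 81.13 = 103.53 million (anyone who worked, including part-time for economic reasons, counts as employed).
Unemployed = 1.58 + 12.57 = 14.15 million (jobless and actively searching, or on temporary layoff).
Labor force = 103.53 + 14.15 = 117.68 million.
Unemployment rate = 14.15 / 117.68 = 12.02%.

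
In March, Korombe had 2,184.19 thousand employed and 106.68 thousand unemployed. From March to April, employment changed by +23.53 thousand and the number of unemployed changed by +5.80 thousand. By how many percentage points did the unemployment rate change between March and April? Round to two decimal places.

The unemployment rate changed by +0.19 percentage points.

March: labor force = 2,184.19 + 106.68 = 2,290.87; u = 106.68/2,290.87 = 4.66%.
April: labor force = 2,207.72 + 112.48 = 2,320.20; u = 112.48/2,320.20 = 4.85%.
Change = 4.85% − 4.66% = +0.19 pp.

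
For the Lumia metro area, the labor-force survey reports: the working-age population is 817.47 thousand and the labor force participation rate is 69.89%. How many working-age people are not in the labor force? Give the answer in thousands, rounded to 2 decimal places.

About 246.14 thousand are not in the labor force.

Share not in the labor force = 1 − 0.6989 = 0.3011.
Not in labor force = 0.3011 × 817.47 ≈ 246.14 thousand.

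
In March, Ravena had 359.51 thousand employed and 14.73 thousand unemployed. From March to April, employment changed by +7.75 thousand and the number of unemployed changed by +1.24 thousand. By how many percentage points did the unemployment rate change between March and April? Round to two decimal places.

The unemployment rate changed by +0.23 percentage points.

March: labor force = 359.51 + 14.73 = 374.24; u = 14.73/374.24 = 3.94%.
April: labor force = 367.26 + 15.97 = 383.23; u = 15.97/383.23 = 4.17%.
Change = 4.17% − 3.94% = +0.23 pp.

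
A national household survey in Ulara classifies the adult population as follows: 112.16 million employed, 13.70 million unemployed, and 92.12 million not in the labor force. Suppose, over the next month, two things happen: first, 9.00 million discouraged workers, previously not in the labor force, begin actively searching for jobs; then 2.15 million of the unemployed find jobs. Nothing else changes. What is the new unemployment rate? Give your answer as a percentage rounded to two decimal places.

Initially, labor force = 112.16 + 13.70 = 125.86 million, so u = 13.70/125.86 = 10.89%.
After the first change, unemployed and labor force both rise by 9.00 → E = 112.16, U = 22.70, labor force = 134.86 million.
After the second change, unemployed falls and employed rises by 2.15; labor force unchanged → E = 114.31, U = 20.55, labor force = 134.86 million.
New unemployment rate = 20.55 / 134.86 = 15.24%.

New unemployment rate ≈ 15.24%.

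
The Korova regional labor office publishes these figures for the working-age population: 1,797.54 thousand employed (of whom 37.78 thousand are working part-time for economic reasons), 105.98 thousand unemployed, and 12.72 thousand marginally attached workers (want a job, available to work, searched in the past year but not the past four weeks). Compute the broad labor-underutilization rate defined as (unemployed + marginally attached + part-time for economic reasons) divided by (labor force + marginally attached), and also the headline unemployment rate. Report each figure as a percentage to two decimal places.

Labor force = 1,797.54 + 105.98 = 1,903.52 thousand.
Numerator = 105.98 + 12.72 + 37.78 = 156.48 thousand.
Denominator = 1,903.52 + 12.72 = 1,916.24 thousand.
Broad rate = 156.48 / 1,916.24 = 8.17%.
Headline unemployment rate = 105.98 / 1,903.52 = 5.57%.

Broad underutilization rate ≈ 8.17%; headline unemployment rate ≈ 5.57%.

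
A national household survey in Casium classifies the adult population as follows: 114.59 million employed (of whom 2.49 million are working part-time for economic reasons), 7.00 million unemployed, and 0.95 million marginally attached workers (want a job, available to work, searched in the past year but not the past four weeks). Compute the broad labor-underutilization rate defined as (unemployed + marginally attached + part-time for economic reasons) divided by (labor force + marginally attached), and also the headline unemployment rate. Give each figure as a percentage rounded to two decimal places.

Broad underutilization rate ≈ 8.52%; headline unemployment rate ≈ 5.76%.

Labor force = 114.59 + 7.00 = 121.59 million.
Numerator = 7.00 + 0.95 + 2.49 = 10.44 million.
Denominator = 121.59 + 0.95 = 122.54 million.
Broad rate = 10.44 / 122.54 = 8.52%.
Headline unemployment rate = 7.00 / 121.59 = 5.76%.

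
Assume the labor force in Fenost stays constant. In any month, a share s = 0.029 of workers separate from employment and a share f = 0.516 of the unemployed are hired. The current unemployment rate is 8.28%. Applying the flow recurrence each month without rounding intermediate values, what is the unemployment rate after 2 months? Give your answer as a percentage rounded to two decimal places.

With a fixed labor force, u_{t+1} = u_t + s·(1−u_t) − f·u_t = u_t·(1−s−f) + s.
Here 1−s−f = 0.455 and s = 0.029.
u_1 = 0.082800 × 0.455 + 0.029 = 0.066674.
u_2 = 0.066674 × 0.455 + 0.029 = 0.059337.

Unemployment rate after two months ≈ 5.93%.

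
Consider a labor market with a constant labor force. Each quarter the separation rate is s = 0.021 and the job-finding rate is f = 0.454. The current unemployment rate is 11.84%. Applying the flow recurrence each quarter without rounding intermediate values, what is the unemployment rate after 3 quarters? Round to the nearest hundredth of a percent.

Unemployment rate after three quarters ≈ 5.49%.

With a fixed labor force, u_{t+1} = u_t + s·(1−u_t) − f·u_t = u_t·(1−s−f) + s.
Here 1−s−f = 0.525 and s = 0.021.
u_1 = 0.118400 × 0.525 + 0.021 = 0.083160.
u_2 = 0.083160 × 0.525 + 0.021 = 0.064659.
u_3 = 0.064659 × 0.525 + 0.021 = 0.054946.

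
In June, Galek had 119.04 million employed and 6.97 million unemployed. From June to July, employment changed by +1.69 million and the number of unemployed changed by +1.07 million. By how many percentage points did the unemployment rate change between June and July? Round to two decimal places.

June: labor force = 119.04 + 6.97 = 126.01; u = 6.97/126.01 = 5.53%.
July: labor force = 120.73 + 8.04 = 128.77; u = 8.04/128.77 = 6.24%.
Change = 6.24% − 5.53% = +0.71 pp.

The unemployment rate changed by +0.71 percentage points.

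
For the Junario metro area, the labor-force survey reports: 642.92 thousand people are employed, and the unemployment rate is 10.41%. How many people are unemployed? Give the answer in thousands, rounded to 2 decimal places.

Let U be the number unemployed. The labor force is E + U, and U/(E+U) = 0.1041.
So U = 0.1041 × 642.92 / (1 − 0.1041) = 66.9280 / 0.8959 ≈ 74.70 thousand.

About 74.70 thousand are unemployed.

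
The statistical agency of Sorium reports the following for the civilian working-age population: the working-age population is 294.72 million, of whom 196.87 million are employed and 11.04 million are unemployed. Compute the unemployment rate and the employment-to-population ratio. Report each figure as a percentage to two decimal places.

Labor force = employed + unemployed = 196.87 + 11.04 = 207.91 million.
Unemployment rate = 11.04 / 207.91 = 5.31%.
Employment-population ratio = 196.87 / 294.72 = 66.80%.

Unemployment rate ≈ 5.31%; employment-population ratio ≈ 66.80%.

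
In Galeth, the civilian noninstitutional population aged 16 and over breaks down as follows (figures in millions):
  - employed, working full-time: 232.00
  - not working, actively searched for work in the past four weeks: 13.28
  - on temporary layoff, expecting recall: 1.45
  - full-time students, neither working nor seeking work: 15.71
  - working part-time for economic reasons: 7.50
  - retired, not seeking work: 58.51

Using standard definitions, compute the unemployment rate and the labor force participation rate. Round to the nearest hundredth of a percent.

Unemployment rate ≈ 5.79%; labor force participation rate ≈ 77.40%.

Employed = 232.00 + 7.50 = 239.50 million (anyone who worked, including part-time for economic reasons, counts as employed).
Unemployed = 13.28 + 1.45 = 14.73 million (jobless and actively searching, or on temporary layoff).
Labor force = 239.50 + 14.73 = 254.23 million.
Not in labor force = 15.71 + 58.51 = 74.22 million (those not working and not actively searching are outside the labor force).
Civilian working-age population = 254.23 + 74.22 = 328.45 million.
Unemployment rate = 14.73 / 254.23 = 5.79%.
Labor force participation rate = 254.23 / 328.45 = 77.40%.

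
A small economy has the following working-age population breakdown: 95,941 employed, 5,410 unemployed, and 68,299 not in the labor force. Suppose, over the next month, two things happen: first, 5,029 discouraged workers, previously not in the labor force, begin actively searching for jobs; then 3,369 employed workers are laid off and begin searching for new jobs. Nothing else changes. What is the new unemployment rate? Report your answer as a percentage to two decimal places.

Initially, labor force = 95,941 + 5,410 = 101,351, so u = 5,410/101,351 = 5.34%.
After the first change, unemployed and labor force both rise by 5,029 → E = 95,941, U = 10,439, labor force = 106,380.
After the second change, employed falls and unemployed rises by 3,369; labor force unchanged → E = 92,572, U = 13,808, labor force = 106,380.
New unemployment rate = 13,808 / 106,380 = 12.98%.

New unemployment rate ≈ 12.98%.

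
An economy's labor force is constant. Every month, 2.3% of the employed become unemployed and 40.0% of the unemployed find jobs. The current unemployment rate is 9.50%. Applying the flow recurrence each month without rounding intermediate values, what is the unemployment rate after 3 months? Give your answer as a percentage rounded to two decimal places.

With a fixed labor force, u_{t+1} = u_t + s·(1−u_t) − f·u_t = u_t·(1−s−f) + s.
Here 1−s−f = 0.577 and s = 0.023.
u_1 = 0.095000 × 0.577 + 0.023 = 0.077815.
u_2 = 0.077815 × 0.577 + 0.023 = 0.067899.
u_3 = 0.067899 × 0.577 + 0.023 = 0.062178.

Unemployment rate after three months ≈ 6.22%.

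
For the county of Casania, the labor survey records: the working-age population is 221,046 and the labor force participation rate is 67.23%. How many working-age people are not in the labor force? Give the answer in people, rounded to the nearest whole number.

About 72,437 are not in the labor force.

Share not in the labor force = 1 − 0.6723 = 0.3277.
Not in labor force = 0.3277 × 221,046 ≈ 72,437.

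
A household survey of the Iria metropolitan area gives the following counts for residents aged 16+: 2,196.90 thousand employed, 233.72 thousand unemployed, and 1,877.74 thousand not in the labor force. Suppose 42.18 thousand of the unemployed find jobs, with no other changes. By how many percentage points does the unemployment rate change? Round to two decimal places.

Initially, labor force = 2,196.90 + 233.72 = 2,430.62 thousand, so u = 233.72/2,430.62 = 9.62%.
After the change, unemployed falls and employed rises by 42.18; labor force unchanged → E = 2,239.08, U = 191.54, labor force = 2,430.62 thousand.
New unemployment rate = 191.54 / 2,430.62 = 7.88%.
Change = 7.88% − 9.62% = −1.74 percentage points.

The unemployment rate changes by −1.74 percentage points.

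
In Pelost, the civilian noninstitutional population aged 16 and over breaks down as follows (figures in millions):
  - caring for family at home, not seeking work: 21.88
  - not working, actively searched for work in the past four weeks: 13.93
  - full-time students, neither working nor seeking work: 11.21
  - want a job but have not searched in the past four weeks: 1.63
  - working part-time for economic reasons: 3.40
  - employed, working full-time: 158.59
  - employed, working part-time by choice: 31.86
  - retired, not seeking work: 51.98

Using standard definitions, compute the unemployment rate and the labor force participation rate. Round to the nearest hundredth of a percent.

Unemployment rate ≈ 6.70%; labor force participation rate ≈ 70.56%.

Employed = 3.40 + 158.59 + 31.86 = 193.85 million (anyone who worked, including part-time for economic reasons, counts as employed).
Unemployed = 13.93 million.
Labor force = 193.85 + 13.93 = 207.78 million.
Not in labor force = 21.88 + 11.21 + 1.63 + 51.98 = 86.70 million (those not working and not actively searching are outside the labor force — including those who want a job but have given up searching).
Civilian working-age population = 207.78 + 86.70 = 294.48 million.
Unemployment rate = 13.93 / 207.78 = 6.70%.
Labor force participation rate = 207.78 / 294.48 = 70.56%.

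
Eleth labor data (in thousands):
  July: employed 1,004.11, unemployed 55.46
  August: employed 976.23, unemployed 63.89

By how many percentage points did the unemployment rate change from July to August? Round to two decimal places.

The unemployment rate changed by +0.91 percentage points.

July: labor force = 1,004.11 + 55.46 = 1,059.57; u = 55.46/1,059.57 = 5.23%.
August: labor force = 976.23 + 63.89 = 1,040.12; u = 63.89/1,040.12 = 6.14%.
Change = 6.14% − 5.23% = +0.91 pp.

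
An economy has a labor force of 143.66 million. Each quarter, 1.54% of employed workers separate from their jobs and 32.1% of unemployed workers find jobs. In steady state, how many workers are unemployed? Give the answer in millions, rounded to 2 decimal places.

About 6.58 million are unemployed in steady state.

Steady-state unemployment rate u* = s/(s+f) = 1.54/(1.54+32.1) = 0.045779.
Unemployed = u* × labor force = 0.045779 × 143.66 ≈ 6.58 million.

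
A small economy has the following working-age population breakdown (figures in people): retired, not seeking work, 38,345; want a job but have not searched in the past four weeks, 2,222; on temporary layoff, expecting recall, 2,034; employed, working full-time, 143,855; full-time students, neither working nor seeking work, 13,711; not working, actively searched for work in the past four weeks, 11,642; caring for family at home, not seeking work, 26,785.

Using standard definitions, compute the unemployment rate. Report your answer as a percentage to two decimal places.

Unemployment rate ≈ 8.68%.

Employed = 143,855.
Unemployed = 2,034 + 11,642 = 13,676 (jobless and actively searching, or on temporary layoff).
Labor force = 143,855 + 13,676 = 157,531.
Unemployment rate = 13,676 / 157,531 = 8.68%.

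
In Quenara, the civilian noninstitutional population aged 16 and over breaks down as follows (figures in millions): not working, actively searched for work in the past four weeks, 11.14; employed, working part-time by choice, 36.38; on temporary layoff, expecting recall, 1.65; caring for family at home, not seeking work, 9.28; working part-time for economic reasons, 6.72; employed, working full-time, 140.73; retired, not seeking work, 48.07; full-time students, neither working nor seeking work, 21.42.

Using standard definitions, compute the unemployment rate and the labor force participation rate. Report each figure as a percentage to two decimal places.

Employed = 36.38 + 6.72 + 140.73 = 183.83 million (anyone who worked, including part-time for economic reasons, counts as employed).
Unemployed = 11.14 + 1.65 = 12.79 million (jobless and actively searching, or on temporary layoff).
Labor force = 183.83 + 12.79 = 196.62 million.
Not in labor force = 9.28 + 48.07 + 21.42 = 78.77 million (those not working and not actively searching are outside the labor force).
Civilian working-age population = 196.62 + 78.77 = 275.39 million.
Unemployment rate = 12.79 / 196.62 = 6.50%.
Labor force participation rate = 196.62 / 275.39 = 71.40%.

Unemployment rate ≈ 6.50%; labor force participation rate ≈ 71.40%.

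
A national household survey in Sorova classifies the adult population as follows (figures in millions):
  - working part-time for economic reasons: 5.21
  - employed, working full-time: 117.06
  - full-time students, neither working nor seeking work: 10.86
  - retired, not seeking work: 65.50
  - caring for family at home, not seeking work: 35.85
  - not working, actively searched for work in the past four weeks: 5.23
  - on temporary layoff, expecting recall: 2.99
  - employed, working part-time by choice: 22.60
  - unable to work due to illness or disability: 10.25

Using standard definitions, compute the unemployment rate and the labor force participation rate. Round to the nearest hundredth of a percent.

Unemployment rate ≈ 5.37%; labor force participation rate ≈ 55.56%.

Employed = 5.21 + 117.06 + 22.60 = 144.87 million (anyone who worked, including part-time for economic reasons, counts as employed).
Unemployed = 5.23 + 2.99 = 8.22 million (jobless and actively searching, or on temporary layoff).
Labor force = 144.87 + 8.22 = 153.09 million.
Not in labor force = 10.86 + 65.50 + 35.85 + 10.25 = 122.46 million (those not working and not actively searching are outside the labor force).
Civilian working-age population = 153.09 + 122.46 = 275.55 million.
Unemployment rate = 8.22 / 153.09 = 5.37%.
Labor force participation rate = 153.09 / 275.55 = 55.56%.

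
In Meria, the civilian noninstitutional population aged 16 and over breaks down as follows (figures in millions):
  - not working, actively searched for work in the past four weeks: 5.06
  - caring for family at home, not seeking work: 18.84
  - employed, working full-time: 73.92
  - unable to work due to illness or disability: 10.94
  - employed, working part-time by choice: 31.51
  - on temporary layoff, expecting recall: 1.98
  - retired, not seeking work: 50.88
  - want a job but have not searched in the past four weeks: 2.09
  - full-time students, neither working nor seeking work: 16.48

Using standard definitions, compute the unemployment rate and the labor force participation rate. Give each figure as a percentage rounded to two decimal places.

Employed = 73.92 + 31.51 = 105.43 million.
Unemployed = 5.06 + 1.98 = 7.04 million (jobless and actively searching, or on temporary layoff).
Labor force = 105.43 + 7.04 = 112.47 million.
Not in labor force = 18.84 + 10.94 + 50.88 + 2.09 + 16.48 = 99.23 million (those not working and not actively searching are outside the labor force — including those who want a job but have given up searching).
Civilian working-age population = 112.47 + 99.23 = 211.70 million.
Unemployment rate = 7.04 / 112.47 = 6.26%.
Labor force participation rate = 112.47 / 211.70 = 53.13%.

Unemployment rate ≈ 6.26%; labor force participation rate ≈ 53.13%.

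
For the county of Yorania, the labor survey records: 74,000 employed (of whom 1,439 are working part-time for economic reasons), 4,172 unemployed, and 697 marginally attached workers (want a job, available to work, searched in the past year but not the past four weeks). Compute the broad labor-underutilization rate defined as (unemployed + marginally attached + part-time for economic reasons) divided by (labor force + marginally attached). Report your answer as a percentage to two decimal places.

Labor force = 74,000 + 4,172 = 78,172.
Numerator = 4,172 + 697 + 1,439 = 6,308.
Denominator = 78,172 + 697 = 78,869.
Broad rate = 6,308 / 78,869 = 8.00%.

Broad underutilization rate ≈ 8.00%.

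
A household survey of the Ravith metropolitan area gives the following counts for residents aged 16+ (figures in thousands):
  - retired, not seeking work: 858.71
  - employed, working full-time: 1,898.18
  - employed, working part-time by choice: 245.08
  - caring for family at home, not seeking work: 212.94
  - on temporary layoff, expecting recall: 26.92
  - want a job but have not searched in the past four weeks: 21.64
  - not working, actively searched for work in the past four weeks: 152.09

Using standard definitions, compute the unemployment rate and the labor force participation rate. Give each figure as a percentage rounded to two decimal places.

Employed = 1,898.18 + 245.08 = 2,143.26 thousand.
Unemployed = 26.92 + 152.09 = 179.01 thousand (jobless and actively searching, or on temporary layoff).
Labor force = 2,143.26 + 179.01 = 2,322.27 thousand.
Not in labor force = 858.71 + 212.94 + 21.64 = 1,093.29 thousand (those not working and not actively searching are outside the labor force — including those who want a job but have given up searching).
Civilian working-age population = 2,322.27 + 1,093.29 = 3,415.56 thousand.
Unemployment rate = 179.01 / 2,322.27 = 7.71%.
Labor force participation rate = 2,322.27 / 3,415.56 = 67.99%.

Unemployment rate ≈ 7.71%; labor force participation rate ≈ 67.99%.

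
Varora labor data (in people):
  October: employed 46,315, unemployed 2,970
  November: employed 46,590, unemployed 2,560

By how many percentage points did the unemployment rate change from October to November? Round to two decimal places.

October: labor force = 46,315 + 2,970 = 49,285; u = 2,970/49,285 = 6.03%.
November: labor force = 46,590 + 2,560 = 49,150; u = 2,560/49,150 = 5.21%.
Change = 5.21% − 6.03% = −0.82 pp.

The unemployment rate changed by −0.82 percentage points.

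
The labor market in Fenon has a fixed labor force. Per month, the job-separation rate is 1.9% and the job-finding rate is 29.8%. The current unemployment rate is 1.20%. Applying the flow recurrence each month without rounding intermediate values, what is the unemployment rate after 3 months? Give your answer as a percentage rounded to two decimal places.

With a fixed labor force, u_{t+1} = u_t + s·(1−u_t) − f·u_t = u_t·(1−s−f) + s.
Here 1−s−f = 0.683 and s = 0.019.
u_1 = 0.012000 × 0.683 + 0.019 = 0.027196.
u_2 = 0.027196 × 0.683 + 0.019 = 0.037575.
u_3 = 0.037575 × 0.683 + 0.019 = 0.044664.

Unemployment rate after three months ≈ 4.47%.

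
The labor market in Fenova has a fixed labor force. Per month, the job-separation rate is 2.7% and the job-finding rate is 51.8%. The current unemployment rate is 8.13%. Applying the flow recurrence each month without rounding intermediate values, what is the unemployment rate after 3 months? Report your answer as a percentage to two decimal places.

Unemployment rate after three months ≈ 5.25%.

With a fixed labor force, u_{t+1} = u_t + s·(1−u_t) − f·u_t = u_t·(1−s−f) + s.
Here 1−s−f = 0.455 and s = 0.027.
u_1 = 0.081300 × 0.455 + 0.027 = 0.063991.
u_2 = 0.063991 × 0.455 + 0.027 = 0.056116.
u_3 = 0.056116 × 0.455 + 0.027 = 0.052533.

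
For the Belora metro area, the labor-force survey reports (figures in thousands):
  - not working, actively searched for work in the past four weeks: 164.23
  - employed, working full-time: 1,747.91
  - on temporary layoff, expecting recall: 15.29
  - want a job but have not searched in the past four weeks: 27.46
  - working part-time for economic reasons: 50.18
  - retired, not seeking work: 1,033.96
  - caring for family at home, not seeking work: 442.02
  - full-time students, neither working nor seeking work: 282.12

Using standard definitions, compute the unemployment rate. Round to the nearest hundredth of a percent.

Unemployment rate ≈ 9.08%.

Employed = 1,747.91 + 50.18 = 1,798.09 thousand (anyone who worked, including part-time for economic reasons, counts as employed).
Unemployed = 164.23 + 15.29 = 179.52 thousand (jobless and actively searching, or on temporary layoff).
Labor force = 1,798.09 + 179.52 = 1,977.61 thousand.
Unemployment rate = 179.52 / 1,977.61 = 9.08%.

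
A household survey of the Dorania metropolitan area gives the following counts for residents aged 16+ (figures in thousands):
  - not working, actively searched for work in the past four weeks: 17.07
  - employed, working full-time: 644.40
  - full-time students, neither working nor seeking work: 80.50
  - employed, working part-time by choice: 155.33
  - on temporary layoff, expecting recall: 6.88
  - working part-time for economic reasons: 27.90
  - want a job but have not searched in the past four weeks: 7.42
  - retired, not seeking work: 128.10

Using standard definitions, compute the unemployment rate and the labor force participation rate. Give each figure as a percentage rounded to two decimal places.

Employed = 644.40 + 155.33 + 27.90 = 827.63 thousand (anyone who worked, including part-time for economic reasons, counts as employed).
Unemployed = 17.07 + 6.88 = 23.95 thousand (jobless and actively searching, or on temporary layoff).
Labor force = 827.63 + 23.95 = 851.58 thousand.
Not in labor force = 80.50 + 7.42 + 128.10 = 216.02 thousand (those not working and not actively searching are outside the labor force — including those who want a job but have given up searching).
Civilian working-age population = 851.58 + 216.02 = 1,067.60 thousand.
Unemployment rate = 23.95 / 851.58 = 2.81%.
Labor force participation rate = 851.58 / 1,067.60 = 79.77%.

Unemployment rate ≈ 2.81%; labor force participation rate ≈ 79.77%.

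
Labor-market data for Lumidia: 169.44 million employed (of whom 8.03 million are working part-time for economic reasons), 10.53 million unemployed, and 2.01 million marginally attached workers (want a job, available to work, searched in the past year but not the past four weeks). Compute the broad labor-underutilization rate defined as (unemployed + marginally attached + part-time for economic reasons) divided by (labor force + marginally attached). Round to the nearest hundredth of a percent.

Broad underutilization rate ≈ 11.30%.

Labor force = 169.44 + 10.53 = 179.97 million.
Numerator = 10.53 + 2.01 + 8.03 = 20.57 million.
Denominator = 179.97 + 2.01 = 181.98 million.
Broad rate = 20.57 / 181.98 = 11.30%.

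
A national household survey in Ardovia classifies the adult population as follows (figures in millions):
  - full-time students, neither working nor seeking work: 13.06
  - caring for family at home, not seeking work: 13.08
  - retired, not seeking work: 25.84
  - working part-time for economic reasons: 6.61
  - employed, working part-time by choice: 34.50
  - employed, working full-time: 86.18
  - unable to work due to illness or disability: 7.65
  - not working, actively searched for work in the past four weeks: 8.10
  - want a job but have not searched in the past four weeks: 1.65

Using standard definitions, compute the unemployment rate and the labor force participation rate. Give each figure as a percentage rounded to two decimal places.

Employed = 6.61 + 34.50 + 86.18 = 127.29 million (anyone who worked, including part-time for economic reasons, counts as employed).
Unemployed = 8.10 million.
Labor force = 127.29 + 8.10 = 135.39 million.
Not in labor force = 13.06 + 13.08 + 25.84 + 7.65 + 1.65 = 61.28 million (those not working and not actively searching are outside the labor force — including those who want a job but have given up searching).
Civilian working-age population = 135.39 + 61.28 = 196.67 million.
Unemployment rate = 8.10 / 135.39 = 5.98%.
Labor force participation rate = 135.39 / 196.67 = 68.84%.

Unemployment rate ≈ 5.98%; labor force participation rate ≈ 68.84%.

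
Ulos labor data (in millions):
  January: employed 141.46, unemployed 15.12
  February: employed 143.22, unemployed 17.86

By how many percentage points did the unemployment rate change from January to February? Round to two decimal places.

January: labor force = 141.46 + 15.12 = 156.58; u = 15.12/156.58 = 9.66%.
February: labor force = 143.22 + 17.86 = 161.08; u = 17.86/161.08 = 11.09%.
Change = 11.09% − 9.66% = +1.43 pp.

The unemployment rate changed by +1.43 percentage points.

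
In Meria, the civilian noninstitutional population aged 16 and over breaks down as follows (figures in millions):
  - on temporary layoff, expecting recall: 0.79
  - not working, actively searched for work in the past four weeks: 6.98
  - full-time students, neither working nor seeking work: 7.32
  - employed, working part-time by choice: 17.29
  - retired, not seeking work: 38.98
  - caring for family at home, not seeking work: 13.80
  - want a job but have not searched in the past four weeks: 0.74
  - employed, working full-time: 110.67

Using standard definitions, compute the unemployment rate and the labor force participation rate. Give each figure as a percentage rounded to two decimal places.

Employed = 17.29 + 110.67 = 127.96 million.
Unemployed = 0.79 + 6.98 = 7.77 million (jobless and actively searching, or on temporary layoff).
Labor force = 127.96 + 7.77 = 135.73 million.
Not in labor force = 7.32 + 38.98 + 13.80 + 0.74 = 60.84 million (those not working and not actively searching are outside the labor force — including those who want a job but have given up searching).
Civilian working-age population = 135.73 + 60.84 = 196.57 million.
Unemployment rate = 7.77 / 135.73 = 5.72%.
Labor force participation rate = 135.73 / 196.57 = 69.05%.

Unemployment rate ≈ 5.72%; labor force participation rate ≈ 69.05%.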